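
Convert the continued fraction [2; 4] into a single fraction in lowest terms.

9/4

Build up convergents one term at a time:
a_0 = 2: 2/1
a_1 = 4: 9/4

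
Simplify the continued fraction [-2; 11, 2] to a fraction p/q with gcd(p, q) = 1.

-44/23

Compute successive convergents:
a_0 = -2: -2/1
a_1 = 11: -21/11
a_2 = 2: -44/23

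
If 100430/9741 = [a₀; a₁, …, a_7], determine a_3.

Repeatedly divide and take the remainder:
100430 ÷ 9741 → quotient 10, remainder 3020
9741 ÷ 3020 → quotient 3, remainder 681
3020 ÷ 681 → quotient 4, remainder 296
681 ÷ 296 → quotient 2, remainder 89

2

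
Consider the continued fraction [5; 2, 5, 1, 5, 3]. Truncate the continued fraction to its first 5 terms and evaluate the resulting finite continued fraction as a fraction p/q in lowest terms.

a_0 = 5: 5/1
a_1 = 2: 11/2
a_2 = 5: 60/11
a_3 = 1: 71/13
a_4 = 5: 415/76

415/76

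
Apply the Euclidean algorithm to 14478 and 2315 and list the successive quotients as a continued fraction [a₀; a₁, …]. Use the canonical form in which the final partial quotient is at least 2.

14478 ÷ 2315 → quotient 6, remainder 588
2315 ÷ 588 → quotient 3, remainder 551
588 ÷ 551 → quotient 1, remainder 37
551 ÷ 37 → quotient 14, remainder 33
37 ÷ 33 → quotient 1, remainder 4
33 ÷ 4 → quotient 8, remainder 1
4 ÷ 1 → quotient 4, remainder 0

[6; 3, 1, 14, 1, 8, 4]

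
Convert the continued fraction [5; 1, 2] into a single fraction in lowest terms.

17/3

a_0 = 5: 5/1
a_1 = 1: 6/1
a_2 = 2: 17/3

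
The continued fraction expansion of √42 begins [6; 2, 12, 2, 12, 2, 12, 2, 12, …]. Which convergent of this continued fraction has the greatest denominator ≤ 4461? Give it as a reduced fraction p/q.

List convergents until the denominator exceeds the bound:
a_0 = 6: 6/1  (≤ bound)
a_1 = 2: 13/2  (≤ bound)
a_2 = 12: 162/25  (≤ bound)
a_3 = 2: 337/52  (≤ bound)
a_4 = 12: 4206/649  (≤ bound)
a_5 = 2: 8749/1350  (≤ bound)
a_6 = 12: 109194/16849  (> 4461, stop)

8749/1350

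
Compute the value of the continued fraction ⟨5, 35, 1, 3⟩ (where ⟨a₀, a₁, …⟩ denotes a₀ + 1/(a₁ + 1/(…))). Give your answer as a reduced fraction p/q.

Compute successive convergents:
a_0 = 5: 5/1
a_1 = 35: 176/35
a_2 = 1: 181/36
a_3 = 3: 719/143

719/143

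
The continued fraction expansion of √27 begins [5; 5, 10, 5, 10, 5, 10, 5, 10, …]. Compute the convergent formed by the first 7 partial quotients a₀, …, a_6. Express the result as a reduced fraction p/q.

716035/137801

Start with 10.
5 + 1/(10/1) = 5 + 1/10 = 51/10
10 + 1/(51/10) = 10 + 10/51 = 520/51
5 + 1/(520/51) = 5 + 51/520 = 2651/520
10 + 1/(2651/520) = 10 + 520/2651 = 27030/2651
5 + 1/(27030/2651) = 5 + 2651/27030 = 137801/27030
5 + 1/(137801/27030) = 5 + 27030/137801 = 716035/137801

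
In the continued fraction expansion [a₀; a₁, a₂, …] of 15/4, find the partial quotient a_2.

3

Repeatedly divide and take the remainder:
15 ÷ 4 → quotient 3, remainder 3
4 ÷ 3 → quotient 1, remainder 1
3 ÷ 1 → quotient 3, remainder 0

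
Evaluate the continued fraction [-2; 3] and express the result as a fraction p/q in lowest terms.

Start with 3.
-2 + 1/(3/1) = -2 + 1/3 = -5/3

-5/3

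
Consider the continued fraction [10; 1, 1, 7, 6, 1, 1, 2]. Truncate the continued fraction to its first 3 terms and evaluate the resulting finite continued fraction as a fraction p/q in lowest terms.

21/2

Start with 1.
1 + 1/(1/1) = 1 + 1/1 = 2/1
10 + 1/(2/1) = 10 + 1/2 = 21/2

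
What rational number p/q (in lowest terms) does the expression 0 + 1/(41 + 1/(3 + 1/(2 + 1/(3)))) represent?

24/991

Start with 3.
2 + 1/(3/1) = 2 + 1/3 = 7/3
3 + 1/(7/3) = 3 + 3/7 = 24/7
41 + 1/(24/7) = 41 + 7/24 = 991/24
0 + 1/(991/24) = 0 + 24/991 = 24/991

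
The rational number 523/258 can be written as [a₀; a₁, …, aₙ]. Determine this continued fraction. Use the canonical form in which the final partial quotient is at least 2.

[2; 36, 1, 6]

Run the Euclidean algorithm, recording each quotient:
⌊523/258⌋ = 2, remainder 7
⌊258/7⌋ = 36, remainder 6
⌊7/6⌋ = 1, remainder 1
⌊6/1⌋ = 6, remainder 0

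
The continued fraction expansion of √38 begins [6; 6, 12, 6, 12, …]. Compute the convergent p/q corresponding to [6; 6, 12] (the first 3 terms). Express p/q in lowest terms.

450/73

Build up convergents one term at a time:
a_0 = 6: 6/1
a_1 = 6: 37/6
a_2 = 12: 450/73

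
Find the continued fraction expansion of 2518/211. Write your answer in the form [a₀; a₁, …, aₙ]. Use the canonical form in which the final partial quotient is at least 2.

⌊2518/211⌋ = 11, remainder 197
⌊211/197⌋ = 1, remainder 14
⌊197/14⌋ = 14, remainder 1
⌊14/1⌋ = 14, remainder 0

[11; 1, 14, 14]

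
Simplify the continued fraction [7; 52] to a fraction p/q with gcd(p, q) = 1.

365/52

a_0 = 7: 7/1
a_1 = 52: 365/52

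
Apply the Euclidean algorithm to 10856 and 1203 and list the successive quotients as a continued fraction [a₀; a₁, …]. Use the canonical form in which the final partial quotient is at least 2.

⌊10856/1203⌋ = 9, remainder 29
⌊1203/29⌋ = 41, remainder 14
⌊29/14⌋ = 2, remainder 1
⌊14/1⌋ = 14, remainder 0

[9; 41, 2, 14]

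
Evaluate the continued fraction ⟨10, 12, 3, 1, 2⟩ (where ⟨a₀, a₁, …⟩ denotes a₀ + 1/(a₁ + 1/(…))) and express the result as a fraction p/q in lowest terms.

Start with 2.
1 + 1/(2/1) = 1 + 1/2 = 3/2
3 + 1/(3/2) = 3 + 2/3 = 11/3
12 + 1/(11/3) = 12 + 3/11 = 135/11
10 + 1/(135/11) = 10 + 11/135 = 1361/135

1361/135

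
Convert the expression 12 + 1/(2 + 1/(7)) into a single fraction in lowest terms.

a_0 = 12: 12/1
a_1 = 2: 25/2
a_2 = 7: 187/15

187/15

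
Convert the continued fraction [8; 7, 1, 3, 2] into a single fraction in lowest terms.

569/70

a_0 = 8: 8/1
a_1 = 7: 57/7
a_2 = 1: 65/8
a_3 = 3: 252/31
a_4 = 2: 569/70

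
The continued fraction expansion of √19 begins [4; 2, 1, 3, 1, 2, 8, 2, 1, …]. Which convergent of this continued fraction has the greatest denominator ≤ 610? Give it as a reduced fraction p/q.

1421/326

a_0 = 4: 4/1  (≤ bound)
a_1 = 2: 9/2  (≤ bound)
a_2 = 1: 13/3  (≤ bound)
a_3 = 3: 48/11  (≤ bound)
a_4 = 1: 61/14  (≤ bound)
a_5 = 2: 170/39  (≤ bound)
a_6 = 8: 1421/326  (≤ bound)
a_7 = 2: 3012/691  (> 610, stop)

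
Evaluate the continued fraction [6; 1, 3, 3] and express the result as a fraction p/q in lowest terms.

Start with 3.
3 + 1/(3/1) = 3 + 1/3 = 10/3
1 + 1/(10/3) = 1 + 3/10 = 13/10
6 + 1/(13/10) = 6 + 10/13 = 88/13

88/13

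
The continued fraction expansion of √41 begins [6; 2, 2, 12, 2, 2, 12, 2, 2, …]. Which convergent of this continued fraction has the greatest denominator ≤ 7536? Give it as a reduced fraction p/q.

25414/3969

a_0 = 6: 6/1  (≤ bound)
a_1 = 2: 13/2  (≤ bound)
a_2 = 2: 32/5  (≤ bound)
a_3 = 12: 397/62  (≤ bound)
a_4 = 2: 826/129  (≤ bound)
a_5 = 2: 2049/320  (≤ bound)
a_6 = 12: 25414/3969  (≤ bound)
a_7 = 2: 52877/8258  (> 7536, stop)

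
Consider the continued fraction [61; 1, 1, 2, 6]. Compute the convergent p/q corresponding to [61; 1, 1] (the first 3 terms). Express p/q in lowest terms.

a_0 = 61: 61/1
a_1 = 1: 62/1
a_2 = 1: 123/2

123/2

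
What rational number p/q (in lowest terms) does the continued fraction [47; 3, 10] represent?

1467/31

Use the convergent recurrence hₖ = aₖ·hₖ₋₁ + hₖ₋₂ (and likewise for the denominators kₖ):
a_0 = 47: 47/1
a_1 = 3: 142/3
a_2 = 10: 1467/31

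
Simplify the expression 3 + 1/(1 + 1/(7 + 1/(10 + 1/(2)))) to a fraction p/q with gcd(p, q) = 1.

659/170

a_0 = 3: 3/1
a_1 = 1: 4/1
a_2 = 7: 31/8
a_3 = 10: 314/81
a_4 = 2: 659/170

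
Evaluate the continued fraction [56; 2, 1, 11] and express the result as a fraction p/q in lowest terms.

1972/35

Start with 11.
1 + 1/(11/1) = 1 + 1/11 = 12/11
2 + 1/(12/11) = 2 + 11/12 = 35/12
56 + 1/(35/12) = 56 + 12/35 = 1972/35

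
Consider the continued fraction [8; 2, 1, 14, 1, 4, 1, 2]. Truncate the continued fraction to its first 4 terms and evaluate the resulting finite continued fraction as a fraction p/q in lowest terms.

367/44

Start with 14.
1 + 1/(14/1) = 1 + 1/14 = 15/14
2 + 1/(15/14) = 2 + 14/15 = 44/15
8 + 1/(44/15) = 8 + 15/44 = 367/44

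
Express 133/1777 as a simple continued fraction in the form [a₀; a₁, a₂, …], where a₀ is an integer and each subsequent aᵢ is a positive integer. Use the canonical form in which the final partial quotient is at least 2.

133 ÷ 1777 → quotient 0, remainder 133
1777 ÷ 133 → quotient 13, remainder 48
133 ÷ 48 → quotient 2, remainder 37
48 ÷ 37 → quotient 1, remainder 11
37 ÷ 11 → quotient 3, remainder 4
11 ÷ 4 → quotient 2, remainder 3
4 ÷ 3 → quotient 1, remainder 1
3 ÷ 1 → quotient 3, remainder 0

[0; 13, 2, 1, 3, 2, 1, 3]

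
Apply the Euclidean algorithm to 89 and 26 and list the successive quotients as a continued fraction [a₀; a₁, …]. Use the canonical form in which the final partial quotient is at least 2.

[3; 2, 2, 1, 3]

89 ÷ 26 → quotient 3, remainder 11
26 ÷ 11 → quotient 2, remainder 4
11 ÷ 4 → quotient 2, remainder 3
4 ÷ 3 → quotient 1, remainder 1
3 ÷ 1 → quotient 3, remainder 0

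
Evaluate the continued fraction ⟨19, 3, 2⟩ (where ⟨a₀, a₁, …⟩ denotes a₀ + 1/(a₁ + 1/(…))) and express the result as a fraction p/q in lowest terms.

135/7

Start with 2.
3 + 1/(2/1) = 3 + 1/2 = 7/2
19 + 1/(7/2) = 19 + 2/7 = 135/7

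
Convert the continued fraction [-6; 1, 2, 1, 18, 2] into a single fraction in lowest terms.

Start with 2.
18 + 1/(2/1) = 18 + 1/2 = 37/2
1 + 1/(37/2) = 1 + 2/37 = 39/37
2 + 1/(39/37) = 2 + 37/39 = 115/39
1 + 1/(115/39) = 1 + 39/115 = 154/115
-6 + 1/(154/115) = -6 + 115/154 = -809/154

-809/154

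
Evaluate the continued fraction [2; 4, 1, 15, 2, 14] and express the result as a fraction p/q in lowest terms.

5200/2361

Build up convergents one term at a time:
a_0 = 2: 2/1
a_1 = 4: 9/4
a_2 = 1: 11/5
a_3 = 15: 174/79
a_4 = 2: 359/163
a_5 = 14: 5200/2361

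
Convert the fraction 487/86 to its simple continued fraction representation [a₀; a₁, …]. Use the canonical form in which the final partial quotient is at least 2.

487 ÷ 86 → quotient 5, remainder 57
86 ÷ 57 → quotient 1, remainder 29
57 ÷ 29 → quotient 1, remainder 28
29 ÷ 28 → quotient 1, remainder 1
28 ÷ 1 → quotient 28, remainder 0

[5; 1, 1, 1, 28]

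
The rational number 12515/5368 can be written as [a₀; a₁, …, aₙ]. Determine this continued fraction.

[2; 3, 57, 2, 1, 1, 2, 2]

Apply division with remainder until the remainder is 0:
12515 ÷ 5368 → quotient 2, remainder 1779
5368 ÷ 1779 → quotient 3, remainder 31
1779 ÷ 31 → quotient 57, remainder 12
31 ÷ 12 → quotient 2, remainder 7
12 ÷ 7 → quotient 1, remainder 5
7 ÷ 5 → quotient 1, remainder 2
5 ÷ 2 → quotient 2, remainder 1
2 ÷ 1 → quotient 2, remainder 0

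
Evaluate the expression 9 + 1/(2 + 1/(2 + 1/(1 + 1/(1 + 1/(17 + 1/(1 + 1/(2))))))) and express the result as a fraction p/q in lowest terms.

a_0 = 9: 9/1
a_1 = 2: 19/2
a_2 = 2: 47/5
a_3 = 1: 66/7
a_4 = 1: 113/12
a_5 = 17: 1987/211
a_6 = 1: 2100/223
a_7 = 2: 6187/657

6187/657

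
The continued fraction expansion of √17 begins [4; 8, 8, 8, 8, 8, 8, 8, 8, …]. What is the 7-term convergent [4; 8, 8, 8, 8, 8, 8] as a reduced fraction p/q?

Start with 8.
8 + 1/(8/1) = 8 + 1/8 = 65/8
8 + 1/(65/8) = 8 + 8/65 = 528/65
8 + 1/(528/65) = 8 + 65/528 = 4289/528
8 + 1/(4289/528) = 8 + 528/4289 = 34840/4289
8 + 1/(34840/4289) = 8 + 4289/34840 = 283009/34840
4 + 1/(283009/34840) = 4 + 34840/283009 = 1166876/283009

1166876/283009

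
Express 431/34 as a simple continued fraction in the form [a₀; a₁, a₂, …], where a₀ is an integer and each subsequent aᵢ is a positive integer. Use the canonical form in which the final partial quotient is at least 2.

⌊431/34⌋ = 12, remainder 23
⌊34/23⌋ = 1, remainder 11
⌊23/11⌋ = 2, remainder 1
⌊11/1⌋ = 11, remainder 0

[12; 1, 2, 11]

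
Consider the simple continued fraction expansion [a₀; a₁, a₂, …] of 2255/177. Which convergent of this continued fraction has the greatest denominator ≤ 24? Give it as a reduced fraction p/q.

293/23

List convergents until the denominator exceeds the bound:
a_0 = 12: 12/1  (≤ bound)
a_1 = 1: 13/1  (≤ bound)
a_2 = 2: 38/3  (≤ bound)
a_3 = 1: 51/4  (≤ bound)
a_4 = 5: 293/23  (≤ bound)
a_5 = 1: 344/27  (> 24, stop)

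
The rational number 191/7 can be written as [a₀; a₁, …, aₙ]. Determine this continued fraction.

[27; 3, 2]

191 ÷ 7 → quotient 27, remainder 2
7 ÷ 2 → quotient 3, remainder 1
2 ÷ 1 → quotient 2, remainder 0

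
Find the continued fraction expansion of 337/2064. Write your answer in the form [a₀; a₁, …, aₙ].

[0; 6, 8, 42]

Run the Euclidean algorithm, recording each quotient:
337 ÷ 2064 → quotient 0, remainder 337
2064 ÷ 337 → quotient 6, remainder 42
337 ÷ 42 → quotient 8, remainder 1
42 ÷ 1 → quotient 42, remainder 0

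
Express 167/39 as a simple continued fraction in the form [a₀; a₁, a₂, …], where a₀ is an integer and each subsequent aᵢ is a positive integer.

[4; 3, 1, 1, 5]

Repeatedly divide and take the remainder:
167 = 4·39 + 11, so a_0 = 4
39 = 3·11 + 6, so a_1 = 3
11 = 1·6 + 5, so a_2 = 1
6 = 1·5 + 1, so a_3 = 1
5 = 5·1 + 0, so a_4 = 5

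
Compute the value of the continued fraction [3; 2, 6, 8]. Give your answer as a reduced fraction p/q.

a_0 = 3: 3/1
a_1 = 2: 7/2
a_2 = 6: 45/13
a_3 = 8: 367/106

367/106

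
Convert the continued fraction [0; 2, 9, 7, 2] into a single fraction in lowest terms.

137/289

a_0 = 0: 0/1
a_1 = 2: 1/2
a_2 = 9: 9/19
a_3 = 7: 64/135
a_4 = 2: 137/289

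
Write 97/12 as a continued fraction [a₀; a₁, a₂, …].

[8; 12]

Repeatedly divide and take the remainder:
⌊97/12⌋ = 8, remainder 1
⌊12/1⌋ = 12, remainder 0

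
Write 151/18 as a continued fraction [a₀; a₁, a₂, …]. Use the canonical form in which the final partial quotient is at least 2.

151 = 8·18 + 7, so a_0 = 8
18 = 2·7 + 4, so a_1 = 2
7 = 1·4 + 3, so a_2 = 1
4 = 1·3 + 1, so a_3 = 1
3 = 3·1 + 0, so a_4 = 3

[8; 2, 1, 1, 3]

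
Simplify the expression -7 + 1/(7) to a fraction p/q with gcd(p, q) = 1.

Start with 7.
-7 + 1/(7/1) = -7 + 1/7 = -48/7

-48/7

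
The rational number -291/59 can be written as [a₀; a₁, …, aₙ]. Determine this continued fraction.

[-5; 14, 1, 3]

⌊-291/59⌋ = -5, remainder 4
⌊59/4⌋ = 14, remainder 3
⌊4/3⌋ = 1, remainder 1
⌊3/1⌋ = 3, remainder 0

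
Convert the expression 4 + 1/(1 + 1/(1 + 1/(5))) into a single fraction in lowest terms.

50/11

Collapse the nested fraction from the inside out:
Start with 5.
1 + 1/(5/1) = 1 + 1/5 = 6/5
1 + 1/(6/5) = 1 + 5/6 = 11/6
4 + 1/(11/6) = 4 + 6/11 = 50/11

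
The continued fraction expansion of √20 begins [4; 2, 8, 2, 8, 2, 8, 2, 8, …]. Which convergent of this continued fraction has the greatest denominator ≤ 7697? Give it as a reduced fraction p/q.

24476/5473

List convergents until the denominator exceeds the bound:
a_0 = 4: 4/1  (≤ bound)
a_1 = 2: 9/2  (≤ bound)
a_2 = 8: 76/17  (≤ bound)
a_3 = 2: 161/36  (≤ bound)
a_4 = 8: 1364/305  (≤ bound)
a_5 = 2: 2889/646  (≤ bound)
a_6 = 8: 24476/5473  (≤ bound)
a_7 = 2: 51841/11592  (> 7697, stop)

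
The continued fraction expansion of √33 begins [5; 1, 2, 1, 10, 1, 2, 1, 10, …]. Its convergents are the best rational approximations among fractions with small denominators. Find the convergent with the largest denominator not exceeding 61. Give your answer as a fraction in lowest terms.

270/47

List convergents until the denominator exceeds the bound:
a_0 = 5: 5/1  (≤ bound)
a_1 = 1: 6/1  (≤ bound)
a_2 = 2: 17/3  (≤ bound)
a_3 = 1: 23/4  (≤ bound)
a_4 = 10: 247/43  (≤ bound)
a_5 = 1: 270/47  (≤ bound)
a_6 = 2: 787/137  (> 61, stop)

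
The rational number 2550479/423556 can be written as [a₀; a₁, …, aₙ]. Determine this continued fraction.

Repeatedly divide and take the remainder:
⌊2550479/423556⌋ = 6, remainder 9143
⌊423556/9143⌋ = 46, remainder 2978
⌊9143/2978⌋ = 3, remainder 209
⌊2978/209⌋ = 14, remainder 52
⌊209/52⌋ = 4, remainder 1
⌊52/1⌋ = 52, remainder 0

[6; 46, 3, 14, 4, 52]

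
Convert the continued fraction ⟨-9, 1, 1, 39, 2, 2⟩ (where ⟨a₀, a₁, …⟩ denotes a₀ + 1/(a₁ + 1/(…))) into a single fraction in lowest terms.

-3389/399

Compute successive convergents:
a_0 = -9: -9/1
a_1 = 1: -8/1
a_2 = 1: -17/2
a_3 = 39: -671/79
a_4 = 2: -1359/160
a_5 = 2: -3389/399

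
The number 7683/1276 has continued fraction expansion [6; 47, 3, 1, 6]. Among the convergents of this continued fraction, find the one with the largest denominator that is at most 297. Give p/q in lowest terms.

a_0 = 6: 6/1  (≤ bound)
a_1 = 47: 283/47  (≤ bound)
a_2 = 3: 855/142  (≤ bound)
a_3 = 1: 1138/189  (≤ bound)
a_4 = 6: 7683/1276  (> 297, stop)

1138/189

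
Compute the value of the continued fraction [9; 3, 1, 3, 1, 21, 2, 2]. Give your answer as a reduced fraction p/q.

a_0 = 9: 9/1
a_1 = 3: 28/3
a_2 = 1: 37/4
a_3 = 3: 139/15
a_4 = 1: 176/19
a_5 = 21: 3835/414
a_6 = 2: 7846/847
a_7 = 2: 19527/2108

19527/2108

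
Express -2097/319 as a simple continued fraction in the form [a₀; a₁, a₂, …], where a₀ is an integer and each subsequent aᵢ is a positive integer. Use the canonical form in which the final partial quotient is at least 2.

[-7; 2, 2, 1, 8, 2, 2]

-2097 = -7·319 + 136, so a_0 = -7
319 = 2·136 + 47, so a_1 = 2
136 = 2·47 + 42, so a_2 = 2
47 = 1·42 + 5, so a_3 = 1
42 = 8·5 + 2, so a_4 = 8
5 = 2·2 + 1, so a_5 = 2
2 = 2·1 + 0, so a_6 = 2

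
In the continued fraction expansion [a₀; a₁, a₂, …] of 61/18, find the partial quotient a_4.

Apply division with remainder until the remainder is 0:
61 = 3·18 + 7, so a_0 = 3
18 = 2·7 + 4, so a_1 = 2
7 = 1·4 + 3, so a_2 = 1
4 = 1·3 + 1, so a_3 = 1
3 = 3·1 + 0, so a_4 = 3

3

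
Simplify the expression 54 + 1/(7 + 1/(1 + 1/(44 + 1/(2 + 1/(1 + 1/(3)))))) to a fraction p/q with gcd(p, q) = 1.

215473/3981

a_0 = 54: 54/1
a_1 = 7: 379/7
a_2 = 1: 433/8
a_3 = 44: 19431/359
a_4 = 2: 39295/726
a_5 = 1: 58726/1085
a_6 = 3: 215473/3981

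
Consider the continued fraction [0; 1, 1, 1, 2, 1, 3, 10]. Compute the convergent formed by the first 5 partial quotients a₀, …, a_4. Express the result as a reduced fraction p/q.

5/8

Build up convergents one term at a time:
a_0 = 0: 0/1
a_1 = 1: 1/1
a_2 = 1: 1/2
a_3 = 1: 2/3
a_4 = 2: 5/8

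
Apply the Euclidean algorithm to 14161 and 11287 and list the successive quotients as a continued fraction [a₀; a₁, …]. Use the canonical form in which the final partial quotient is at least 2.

14161 = 1·11287 + 2874, so a_0 = 1
11287 = 3·2874 + 2665, so a_1 = 3
2874 = 1·2665 + 209, so a_2 = 1
2665 = 12·209 + 157, so a_3 = 12
209 = 1·157 + 52, so a_4 = 1
157 = 3·52 + 1, so a_5 = 3
52 = 52·1 + 0, so a_6 = 52

[1; 3, 1, 12, 1, 3, 52]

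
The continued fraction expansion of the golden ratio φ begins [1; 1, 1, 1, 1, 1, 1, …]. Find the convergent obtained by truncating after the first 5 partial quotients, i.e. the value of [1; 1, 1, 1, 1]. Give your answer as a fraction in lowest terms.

8/5

Use the convergent recurrence hₖ = aₖ·hₖ₋₁ + hₖ₋₂ (and likewise for the denominators kₖ):
a_0 = 1: 1/1
a_1 = 1: 2/1
a_2 = 1: 3/2
a_3 = 1: 5/3
a_4 = 1: 8/5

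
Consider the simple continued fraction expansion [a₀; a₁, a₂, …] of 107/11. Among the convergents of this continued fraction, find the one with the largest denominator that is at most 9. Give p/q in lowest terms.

39/4

List convergents until the denominator exceeds the bound:
a_0 = 9: 9/1  (≤ bound)
a_1 = 1: 10/1  (≤ bound)
a_2 = 2: 29/3  (≤ bound)
a_3 = 1: 39/4  (≤ bound)
a_4 = 2: 107/11  (> 9, stop)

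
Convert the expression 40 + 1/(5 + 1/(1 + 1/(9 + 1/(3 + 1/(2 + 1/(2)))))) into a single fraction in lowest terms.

Start with 2.
2 + 1/(2/1) = 2 + 1/2 = 5/2
3 + 1/(5/2) = 3 + 2/5 = 17/5
9 + 1/(17/5) = 9 + 5/17 = 158/17
1 + 1/(158/17) = 1 + 17/158 = 175/158
5 + 1/(175/158) = 5 + 158/175 = 1033/175
40 + 1/(1033/175) = 40 + 175/1033 = 41495/1033

41495/1033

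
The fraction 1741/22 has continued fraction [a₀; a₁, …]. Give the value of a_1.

7

Apply division with remainder until the remainder is 0:
1741 = 79·22 + 3, so a_0 = 79
22 = 7·3 + 1, so a_1 = 7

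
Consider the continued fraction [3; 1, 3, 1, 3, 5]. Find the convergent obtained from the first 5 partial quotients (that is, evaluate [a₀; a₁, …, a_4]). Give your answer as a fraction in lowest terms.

Use the convergent recurrence hₖ = aₖ·hₖ₋₁ + hₖ₋₂ (and likewise for the denominators kₖ):
a_0 = 3: 3/1
a_1 = 1: 4/1
a_2 = 3: 15/4
a_3 = 1: 19/5
a_4 = 3: 72/19

72/19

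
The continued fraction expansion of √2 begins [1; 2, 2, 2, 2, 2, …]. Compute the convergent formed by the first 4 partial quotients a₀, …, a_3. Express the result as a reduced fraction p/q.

17/12

a_0 = 1: 1/1
a_1 = 2: 3/2
a_2 = 2: 7/5
a_3 = 2: 17/12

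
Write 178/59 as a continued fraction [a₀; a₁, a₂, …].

178 ÷ 59 → quotient 3, remainder 1
59 ÷ 1 → quotient 59, remainder 0

[3; 59]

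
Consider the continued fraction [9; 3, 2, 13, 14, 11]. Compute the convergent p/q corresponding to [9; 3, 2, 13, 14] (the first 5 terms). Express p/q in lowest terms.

Starting at the tail and folding back:
Start with 14.
13 + 1/(14/1) = 13 + 1/14 = 183/14
2 + 1/(183/14) = 2 + 14/183 = 380/183
3 + 1/(380/183) = 3 + 183/380 = 1323/380
9 + 1/(1323/380) = 9 + 380/1323 = 12287/1323

12287/1323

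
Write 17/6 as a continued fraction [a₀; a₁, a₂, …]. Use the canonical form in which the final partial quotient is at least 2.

17 = 2·6 + 5, so a_0 = 2
6 = 1·5 + 1, so a_1 = 1
5 = 5·1 + 0, so a_2 = 5

[2; 1, 5]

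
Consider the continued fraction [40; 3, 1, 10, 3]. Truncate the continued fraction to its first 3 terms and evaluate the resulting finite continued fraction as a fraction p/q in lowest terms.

Work from the innermost term outward:
Start with 1.
3 + 1/(1/1) = 3 + 1/1 = 4/1
40 + 1/(4/1) = 40 + 1/4 = 161/4

161/4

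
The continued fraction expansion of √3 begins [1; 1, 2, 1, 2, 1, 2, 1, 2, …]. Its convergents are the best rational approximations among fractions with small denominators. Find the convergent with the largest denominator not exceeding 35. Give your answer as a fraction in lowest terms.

List convergents until the denominator exceeds the bound:
a_0 = 1: 1/1  (≤ bound)
a_1 = 1: 2/1  (≤ bound)
a_2 = 2: 5/3  (≤ bound)
a_3 = 1: 7/4  (≤ bound)
a_4 = 2: 19/11  (≤ bound)
a_5 = 1: 26/15  (≤ bound)
a_6 = 2: 71/41  (> 35, stop)

26/15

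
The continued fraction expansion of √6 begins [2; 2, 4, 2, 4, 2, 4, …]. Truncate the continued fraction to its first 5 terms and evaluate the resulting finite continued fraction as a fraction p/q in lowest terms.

218/89

a_0 = 2: 2/1
a_1 = 2: 5/2
a_2 = 4: 22/9
a_3 = 2: 49/20
a_4 = 4: 218/89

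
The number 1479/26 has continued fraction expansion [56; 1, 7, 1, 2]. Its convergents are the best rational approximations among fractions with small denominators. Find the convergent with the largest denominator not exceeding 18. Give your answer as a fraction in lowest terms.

512/9

List convergents until the denominator exceeds the bound:
a_0 = 56: 56/1  (≤ bound)
a_1 = 1: 57/1  (≤ bound)
a_2 = 7: 455/8  (≤ bound)
a_3 = 1: 512/9  (≤ bound)
a_4 = 2: 1479/26  (> 18, stop)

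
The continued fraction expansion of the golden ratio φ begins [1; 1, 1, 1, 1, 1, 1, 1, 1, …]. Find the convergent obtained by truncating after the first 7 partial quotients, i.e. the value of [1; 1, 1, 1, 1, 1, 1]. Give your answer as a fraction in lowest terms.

21/13

a_0 = 1: 1/1
a_1 = 1: 2/1
a_2 = 1: 3/2
a_3 = 1: 5/3
a_4 = 1: 8/5
a_5 = 1: 13/8
a_6 = 1: 21/13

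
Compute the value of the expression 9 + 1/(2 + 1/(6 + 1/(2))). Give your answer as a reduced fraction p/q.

a_0 = 9: 9/1
a_1 = 2: 19/2
a_2 = 6: 123/13
a_3 = 2: 265/28

265/28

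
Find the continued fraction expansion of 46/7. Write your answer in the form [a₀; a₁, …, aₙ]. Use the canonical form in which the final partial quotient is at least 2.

[6; 1, 1, 3]

Run the Euclidean algorithm, recording each quotient:
⌊46/7⌋ = 6, remainder 4
⌊7/4⌋ = 1, remainder 3
⌊4/3⌋ = 1, remainder 1
⌊3/1⌋ = 3, remainder 0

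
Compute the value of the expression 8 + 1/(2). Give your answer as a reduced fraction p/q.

17/2

Start with 2.
8 + 1/(2/1) = 8 + 1/2 = 17/2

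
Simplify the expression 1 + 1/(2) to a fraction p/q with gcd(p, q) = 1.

a_0 = 1: 1/1
a_1 = 2: 3/2

3/2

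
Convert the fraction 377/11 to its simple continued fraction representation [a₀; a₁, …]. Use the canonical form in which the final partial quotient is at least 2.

Repeatedly divide and take the remainder:
377 ÷ 11 → quotient 34, remainder 3
11 ÷ 3 → quotient 3, remainder 2
3 ÷ 2 → quotient 1, remainder 1
2 ÷ 1 → quotient 2, remainder 0

[34; 3, 1, 2]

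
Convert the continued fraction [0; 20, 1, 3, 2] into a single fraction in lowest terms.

a_0 = 0: 0/1
a_1 = 20: 1/20
a_2 = 1: 1/21
a_3 = 3: 4/83
a_4 = 2: 9/187

9/187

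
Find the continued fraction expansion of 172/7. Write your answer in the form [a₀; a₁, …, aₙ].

⌊172/7⌋ = 24, remainder 4
⌊7/4⌋ = 1, remainder 3
⌊4/3⌋ = 1, remainder 1
⌊3/1⌋ = 3, remainder 0

[24; 1, 1, 3]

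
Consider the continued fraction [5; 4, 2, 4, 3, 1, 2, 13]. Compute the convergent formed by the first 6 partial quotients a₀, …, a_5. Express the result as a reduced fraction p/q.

Collapse the nested fraction from the inside out:
Start with 1.
3 + 1/(1/1) = 3 + 1/1 = 4/1
4 + 1/(4/1) = 4 + 1/4 = 17/4
2 + 1/(17/4) = 2 + 4/17 = 38/17
4 + 1/(38/17) = 4 + 17/38 = 169/38
5 + 1/(169/38) = 5 + 38/169 = 883/169

883/169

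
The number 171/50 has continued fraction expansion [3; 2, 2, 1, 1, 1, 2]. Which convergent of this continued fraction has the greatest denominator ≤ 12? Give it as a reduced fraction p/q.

41/12

a_0 = 3: 3/1  (≤ bound)
a_1 = 2: 7/2  (≤ bound)
a_2 = 2: 17/5  (≤ bound)
a_3 = 1: 24/7  (≤ bound)
a_4 = 1: 41/12  (≤ bound)
a_5 = 1: 65/19  (> 12, stop)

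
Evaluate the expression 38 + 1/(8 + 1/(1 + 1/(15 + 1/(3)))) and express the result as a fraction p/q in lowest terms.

Start with 3.
15 + 1/(3/1) = 15 + 1/3 = 46/3
1 + 1/(46/3) = 1 + 3/46 = 49/46
8 + 1/(49/46) = 8 + 46/49 = 438/49
38 + 1/(438/49) = 38 + 49/438 = 16693/438

16693/438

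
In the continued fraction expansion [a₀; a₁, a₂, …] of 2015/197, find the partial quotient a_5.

1

2015 ÷ 197 → quotient 10, remainder 45
197 ÷ 45 → quotient 4, remainder 17
45 ÷ 17 → quotient 2, remainder 11
17 ÷ 11 → quotient 1, remainder 6
11 ÷ 6 → quotient 1, remainder 5
6 ÷ 5 → quotient 1, remainder 1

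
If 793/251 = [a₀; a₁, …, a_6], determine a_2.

3

793 = 3·251 + 40, so a_0 = 3
251 = 6·40 + 11, so a_1 = 6
40 = 3·11 + 7, so a_2 = 3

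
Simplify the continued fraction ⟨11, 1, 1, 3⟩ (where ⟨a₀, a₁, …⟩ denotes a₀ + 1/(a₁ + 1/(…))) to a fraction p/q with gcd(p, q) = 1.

Collapse the nested fraction from the inside out:
Start with 3.
1 + 1/(3/1) = 1 + 1/3 = 4/3
1 + 1/(4/3) = 1 + 3/4 = 7/4
11 + 1/(7/4) = 11 + 4/7 = 81/7

81/7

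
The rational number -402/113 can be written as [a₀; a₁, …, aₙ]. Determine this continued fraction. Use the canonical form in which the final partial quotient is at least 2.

[-4; 2, 3, 1, 5, 2]

Run the Euclidean algorithm, recording each quotient:
⌊-402/113⌋ = -4, remainder 50
⌊113/50⌋ = 2, remainder 13
⌊50/13⌋ = 3, remainder 11
⌊13/11⌋ = 1, remainder 2
⌊11/2⌋ = 5, remainder 1
⌊2/1⌋ = 2, remainder 0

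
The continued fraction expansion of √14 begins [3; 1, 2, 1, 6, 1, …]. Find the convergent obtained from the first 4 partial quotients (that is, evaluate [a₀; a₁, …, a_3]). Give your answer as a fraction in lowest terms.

Start with 1.
2 + 1/(1/1) = 2 + 1/1 = 3/1
1 + 1/(3/1) = 1 + 1/3 = 4/3
3 + 1/(4/3) = 3 + 3/4 = 15/4

15/4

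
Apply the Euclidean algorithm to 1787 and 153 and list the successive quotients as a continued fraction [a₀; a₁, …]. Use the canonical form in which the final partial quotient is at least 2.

1787 = 11·153 + 104, so a_0 = 11
153 = 1·104 + 49, so a_1 = 1
104 = 2·49 + 6, so a_2 = 2
49 = 8·6 + 1, so a_3 = 8
6 = 6·1 + 0, so a_4 = 6

[11; 1, 2, 8, 6]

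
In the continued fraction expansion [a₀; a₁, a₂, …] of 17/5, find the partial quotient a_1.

2

Run the Euclidean algorithm, recording each quotient:
⌊17/5⌋ = 3, remainder 2
⌊5/2⌋ = 2, remainder 1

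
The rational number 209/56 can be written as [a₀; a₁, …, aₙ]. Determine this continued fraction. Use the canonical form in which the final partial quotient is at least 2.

[3; 1, 2, 1, 2, 1, 3]

⌊209/56⌋ = 3, remainder 41
⌊56/41⌋ = 1, remainder 15
⌊41/15⌋ = 2, remainder 11
⌊15/11⌋ = 1, remainder 4
⌊11/4⌋ = 2, remainder 3
⌊4/3⌋ = 1, remainder 1
⌊3/1⌋ = 3, remainder 0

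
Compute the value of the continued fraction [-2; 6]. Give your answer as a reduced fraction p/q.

a_0 = -2: -2/1
a_1 = 6: -11/6

-11/6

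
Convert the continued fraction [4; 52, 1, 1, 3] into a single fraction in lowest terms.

Use the convergent recurrence hₖ = aₖ·hₖ₋₁ + hₖ₋₂ (and likewise for the denominators kₖ):
a_0 = 4: 4/1
a_1 = 52: 209/52
a_2 = 1: 213/53
a_3 = 1: 422/105
a_4 = 3: 1479/368

1479/368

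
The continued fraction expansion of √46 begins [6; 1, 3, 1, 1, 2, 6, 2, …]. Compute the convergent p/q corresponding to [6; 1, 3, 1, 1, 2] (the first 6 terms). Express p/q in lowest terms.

156/23

Start with 2.
1 + 1/(2/1) = 1 + 1/2 = 3/2
1 + 1/(3/2) = 1 + 2/3 = 5/3
3 + 1/(5/3) = 3 + 3/5 = 18/5
1 + 1/(18/5) = 1 + 5/18 = 23/18
6 + 1/(23/18) = 6 + 18/23 = 156/23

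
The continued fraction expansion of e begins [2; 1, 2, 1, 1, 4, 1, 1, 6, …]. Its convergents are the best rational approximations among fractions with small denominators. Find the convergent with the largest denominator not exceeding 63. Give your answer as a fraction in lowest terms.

List convergents until the denominator exceeds the bound:
a_0 = 2: 2/1  (≤ bound)
a_1 = 1: 3/1  (≤ bound)
a_2 = 2: 8/3  (≤ bound)
a_3 = 1: 11/4  (≤ bound)
a_4 = 1: 19/7  (≤ bound)
a_5 = 4: 87/32  (≤ bound)
a_6 = 1: 106/39  (≤ bound)
a_7 = 1: 193/71  (> 63, stop)

106/39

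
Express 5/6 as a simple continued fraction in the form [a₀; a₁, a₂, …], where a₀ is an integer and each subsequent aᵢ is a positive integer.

[0; 1, 5]

Apply division with remainder until the remainder is 0:
5 ÷ 6 → quotient 0, remainder 5
6 ÷ 5 → quotient 1, remainder 1
5 ÷ 1 → quotient 5, remainder 0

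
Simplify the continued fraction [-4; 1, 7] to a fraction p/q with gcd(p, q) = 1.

Use the convergent recurrence hₖ = aₖ·hₖ₋₁ + hₖ₋₂ (and likewise for the denominators kₖ):
a_0 = -4: -4/1
a_1 = 1: -3/1
a_2 = 7: -25/8

-25/8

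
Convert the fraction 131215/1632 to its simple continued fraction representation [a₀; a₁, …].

[80; 2, 2, 29, 3, 1, 2]

Run the Euclidean algorithm, recording each quotient:
⌊131215/1632⌋ = 80, remainder 655
⌊1632/655⌋ = 2, remainder 322
⌊655/322⌋ = 2, remainder 11
⌊322/11⌋ = 29, remainder 3
⌊11/3⌋ = 3, remainder 2
⌊3/2⌋ = 1, remainder 1
⌊2/1⌋ = 2, remainder 0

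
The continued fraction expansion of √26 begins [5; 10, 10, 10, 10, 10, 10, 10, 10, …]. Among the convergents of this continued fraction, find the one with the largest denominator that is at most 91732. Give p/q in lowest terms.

52525/10301

List convergents until the denominator exceeds the bound:
a_0 = 5: 5/1  (≤ bound)
a_1 = 10: 51/10  (≤ bound)
a_2 = 10: 515/101  (≤ bound)
a_3 = 10: 5201/1020  (≤ bound)
a_4 = 10: 52525/10301  (≤ bound)
a_5 = 10: 530451/104030  (> 91732, stop)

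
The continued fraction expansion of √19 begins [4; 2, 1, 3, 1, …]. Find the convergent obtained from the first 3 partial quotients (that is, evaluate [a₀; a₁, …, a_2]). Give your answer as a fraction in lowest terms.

a_0 = 4: 4/1
a_1 = 2: 9/2
a_2 = 1: 13/3

13/3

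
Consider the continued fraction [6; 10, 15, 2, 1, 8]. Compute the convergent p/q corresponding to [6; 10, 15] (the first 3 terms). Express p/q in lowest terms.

Starting at the tail and folding back:
Start with 15.
10 + 1/(15/1) = 10 + 1/15 = 151/15
6 + 1/(151/15) = 6 + 15/151 = 921/151

921/151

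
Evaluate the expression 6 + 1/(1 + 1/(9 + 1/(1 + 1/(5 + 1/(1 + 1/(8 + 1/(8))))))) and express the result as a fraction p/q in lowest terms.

37717/5460

Build up convergents one term at a time:
a_0 = 6: 6/1
a_1 = 1: 7/1
a_2 = 9: 69/10
a_3 = 1: 76/11
a_4 = 5: 449/65
a_5 = 1: 525/76
a_6 = 8: 4649/673
a_7 = 8: 37717/5460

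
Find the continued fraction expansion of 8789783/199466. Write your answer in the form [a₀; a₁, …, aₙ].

8789783 = 44·199466 + 13279, so a_0 = 44
199466 = 15·13279 + 281, so a_1 = 15
13279 = 47·281 + 72, so a_2 = 47
281 = 3·72 + 65, so a_3 = 3
72 = 1·65 + 7, so a_4 = 1
65 = 9·7 + 2, so a_5 = 9
7 = 3·2 + 1, so a_6 = 3
2 = 2·1 + 0, so a_7 = 2

[44; 15, 47, 3, 1, 9, 3, 2]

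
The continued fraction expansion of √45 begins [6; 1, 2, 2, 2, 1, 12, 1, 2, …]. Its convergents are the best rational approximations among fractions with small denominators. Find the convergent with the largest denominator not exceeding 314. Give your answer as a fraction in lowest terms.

List convergents until the denominator exceeds the bound:
a_0 = 6: 6/1  (≤ bound)
a_1 = 1: 7/1  (≤ bound)
a_2 = 2: 20/3  (≤ bound)
a_3 = 2: 47/7  (≤ bound)
a_4 = 2: 114/17  (≤ bound)
a_5 = 1: 161/24  (≤ bound)
a_6 = 12: 2046/305  (≤ bound)
a_7 = 1: 2207/329  (> 314, stop)

2046/305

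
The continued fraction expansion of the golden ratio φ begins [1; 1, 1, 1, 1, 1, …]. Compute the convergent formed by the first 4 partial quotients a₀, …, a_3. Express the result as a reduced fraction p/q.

Start with 1.
1 + 1/(1/1) = 1 + 1/1 = 2/1
1 + 1/(2/1) = 1 + 1/2 = 3/2
1 + 1/(3/2) = 1 + 2/3 = 5/3

5/3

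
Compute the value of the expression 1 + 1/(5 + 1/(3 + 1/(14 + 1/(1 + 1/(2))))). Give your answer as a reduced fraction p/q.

854/719

a_0 = 1: 1/1
a_1 = 5: 6/5
a_2 = 3: 19/16
a_3 = 14: 272/229
a_4 = 1: 291/245
a_5 = 2: 854/719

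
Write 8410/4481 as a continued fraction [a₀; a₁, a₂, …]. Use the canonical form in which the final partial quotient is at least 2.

⌊8410/4481⌋ = 1, remainder 3929
⌊4481/3929⌋ = 1, remainder 552
⌊3929/552⌋ = 7, remainder 65
⌊552/65⌋ = 8, remainder 32
⌊65/32⌋ = 2, remainder 1
⌊32/1⌋ = 32, remainder 0

[1; 1, 7, 8, 2, 32]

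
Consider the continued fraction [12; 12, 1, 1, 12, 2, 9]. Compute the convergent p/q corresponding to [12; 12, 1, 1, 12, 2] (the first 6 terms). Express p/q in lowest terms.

7864/651

a_0 = 12: 12/1
a_1 = 12: 145/12
a_2 = 1: 157/13
a_3 = 1: 302/25
a_4 = 12: 3781/313
a_5 = 2: 7864/651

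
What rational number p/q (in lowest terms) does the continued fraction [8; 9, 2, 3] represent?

535/66

a_0 = 8: 8/1
a_1 = 9: 73/9
a_2 = 2: 154/19
a_3 = 3: 535/66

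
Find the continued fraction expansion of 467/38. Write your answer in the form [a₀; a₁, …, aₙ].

[12; 3, 2, 5]

Run the Euclidean algorithm, recording each quotient:
467 ÷ 38 → quotient 12, remainder 11
38 ÷ 11 → quotient 3, remainder 5
11 ÷ 5 → quotient 2, remainder 1
5 ÷ 1 → quotient 5, remainder 0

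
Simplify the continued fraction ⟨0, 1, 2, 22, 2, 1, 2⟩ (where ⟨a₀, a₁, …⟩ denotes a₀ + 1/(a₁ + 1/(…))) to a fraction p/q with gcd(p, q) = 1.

Use the convergent recurrence hₖ = aₖ·hₖ₋₁ + hₖ₋₂ (and likewise for the denominators kₖ):
a_0 = 0: 0/1
a_1 = 1: 1/1
a_2 = 2: 2/3
a_3 = 22: 45/67
a_4 = 2: 92/137
a_5 = 1: 137/204
a_6 = 2: 366/545

366/545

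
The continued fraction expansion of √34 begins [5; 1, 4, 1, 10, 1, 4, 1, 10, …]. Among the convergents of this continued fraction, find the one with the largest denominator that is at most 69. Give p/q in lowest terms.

379/65

a_0 = 5: 5/1  (≤ bound)
a_1 = 1: 6/1  (≤ bound)
a_2 = 4: 29/5  (≤ bound)
a_3 = 1: 35/6  (≤ bound)
a_4 = 10: 379/65  (≤ bound)
a_5 = 1: 414/71  (> 69, stop)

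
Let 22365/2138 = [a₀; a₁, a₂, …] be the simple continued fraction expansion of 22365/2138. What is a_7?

2

22365 ÷ 2138 → quotient 10, remainder 985
2138 ÷ 985 → quotient 2, remainder 168
985 ÷ 168 → quotient 5, remainder 145
168 ÷ 145 → quotient 1, remainder 23
145 ÷ 23 → quotient 6, remainder 7
23 ÷ 7 → quotient 3, remainder 2
7 ÷ 2 → quotient 3, remainder 1
2 ÷ 1 → quotient 2, remainder 0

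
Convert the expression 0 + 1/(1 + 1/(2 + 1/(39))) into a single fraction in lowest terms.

Start with 39.
2 + 1/(39/1) = 2 + 1/39 = 79/39
1 + 1/(79/39) = 1 + 39/79 = 118/79
0 + 1/(118/79) = 0 + 79/118 = 79/118

79/118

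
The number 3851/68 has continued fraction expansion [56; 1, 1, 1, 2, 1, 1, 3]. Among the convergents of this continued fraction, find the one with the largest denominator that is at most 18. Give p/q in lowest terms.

a_0 = 56: 56/1  (≤ bound)
a_1 = 1: 57/1  (≤ bound)
a_2 = 1: 113/2  (≤ bound)
a_3 = 1: 170/3  (≤ bound)
a_4 = 2: 453/8  (≤ bound)
a_5 = 1: 623/11  (≤ bound)
a_6 = 1: 1076/19  (> 18, stop)

623/11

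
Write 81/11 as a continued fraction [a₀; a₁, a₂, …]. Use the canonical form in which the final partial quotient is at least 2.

Repeatedly divide and take the remainder:
81 ÷ 11 → quotient 7, remainder 4
11 ÷ 4 → quotient 2, remainder 3
4 ÷ 3 → quotient 1, remainder 1
3 ÷ 1 → quotient 3, remainder 0

[7; 2, 1, 3]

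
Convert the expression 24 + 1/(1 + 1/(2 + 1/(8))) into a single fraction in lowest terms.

617/25

Work from the innermost term outward:
Start with 8.
2 + 1/(8/1) = 2 + 1/8 = 17/8
1 + 1/(17/8) = 1 + 8/17 = 25/17
24 + 1/(25/17) = 24 + 17/25 = 617/25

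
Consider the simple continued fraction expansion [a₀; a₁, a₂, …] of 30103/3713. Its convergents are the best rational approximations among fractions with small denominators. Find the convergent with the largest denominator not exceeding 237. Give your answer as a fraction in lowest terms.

981/121

List convergents until the denominator exceeds the bound:
a_0 = 8: 8/1  (≤ bound)
a_1 = 9: 73/9  (≤ bound)
a_2 = 3: 227/28  (≤ bound)
a_3 = 3: 754/93  (≤ bound)
a_4 = 1: 981/121  (≤ bound)
a_5 = 2: 2716/335  (> 237, stop)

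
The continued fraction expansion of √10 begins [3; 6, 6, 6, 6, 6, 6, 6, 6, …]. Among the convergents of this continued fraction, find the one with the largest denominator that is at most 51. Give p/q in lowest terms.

117/37

List convergents until the denominator exceeds the bound:
a_0 = 3: 3/1  (≤ bound)
a_1 = 6: 19/6  (≤ bound)
a_2 = 6: 117/37  (≤ bound)
a_3 = 6: 721/228  (> 51, stop)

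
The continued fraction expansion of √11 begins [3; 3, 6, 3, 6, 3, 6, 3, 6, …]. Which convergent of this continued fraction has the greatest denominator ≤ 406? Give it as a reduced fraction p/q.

1257/379

a_0 = 3: 3/1  (≤ bound)
a_1 = 3: 10/3  (≤ bound)
a_2 = 6: 63/19  (≤ bound)
a_3 = 3: 199/60  (≤ bound)
a_4 = 6: 1257/379  (≤ bound)
a_5 = 3: 3970/1197  (> 406, stop)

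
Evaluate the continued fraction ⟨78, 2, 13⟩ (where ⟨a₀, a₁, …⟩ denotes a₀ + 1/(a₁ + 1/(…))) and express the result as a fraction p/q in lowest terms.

Start with 13.
2 + 1/(13/1) = 2 + 1/13 = 27/13
78 + 1/(27/13) = 78 + 13/27 = 2119/27

2119/27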